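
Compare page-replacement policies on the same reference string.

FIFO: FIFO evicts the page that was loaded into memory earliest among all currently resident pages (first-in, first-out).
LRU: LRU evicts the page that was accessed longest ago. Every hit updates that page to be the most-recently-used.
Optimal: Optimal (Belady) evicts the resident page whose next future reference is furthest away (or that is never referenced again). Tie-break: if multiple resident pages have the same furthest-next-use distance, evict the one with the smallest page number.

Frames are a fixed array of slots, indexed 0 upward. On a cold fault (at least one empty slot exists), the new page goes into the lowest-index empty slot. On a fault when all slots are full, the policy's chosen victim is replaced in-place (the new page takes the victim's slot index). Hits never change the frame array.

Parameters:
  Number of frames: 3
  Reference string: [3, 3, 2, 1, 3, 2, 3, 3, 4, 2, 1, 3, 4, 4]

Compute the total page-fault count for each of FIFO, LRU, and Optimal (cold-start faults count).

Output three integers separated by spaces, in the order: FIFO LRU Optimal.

Answer: 5 7 5

Derivation:
--- FIFO ---
  step 0: ref 3 -> FAULT, frames=[3,-,-] (faults so far: 1)
  step 1: ref 3 -> HIT, frames=[3,-,-] (faults so far: 1)
  step 2: ref 2 -> FAULT, frames=[3,2,-] (faults so far: 2)
  step 3: ref 1 -> FAULT, frames=[3,2,1] (faults so far: 3)
  step 4: ref 3 -> HIT, frames=[3,2,1] (faults so far: 3)
  step 5: ref 2 -> HIT, frames=[3,2,1] (faults so far: 3)
  step 6: ref 3 -> HIT, frames=[3,2,1] (faults so far: 3)
  step 7: ref 3 -> HIT, frames=[3,2,1] (faults so far: 3)
  step 8: ref 4 -> FAULT, evict 3, frames=[4,2,1] (faults so far: 4)
  step 9: ref 2 -> HIT, frames=[4,2,1] (faults so far: 4)
  step 10: ref 1 -> HIT, frames=[4,2,1] (faults so far: 4)
  step 11: ref 3 -> FAULT, evict 2, frames=[4,3,1] (faults so far: 5)
  step 12: ref 4 -> HIT, frames=[4,3,1] (faults so far: 5)
  step 13: ref 4 -> HIT, frames=[4,3,1] (faults so far: 5)
  FIFO total faults: 5
--- LRU ---
  step 0: ref 3 -> FAULT, frames=[3,-,-] (faults so far: 1)
  step 1: ref 3 -> HIT, frames=[3,-,-] (faults so far: 1)
  step 2: ref 2 -> FAULT, frames=[3,2,-] (faults so far: 2)
  step 3: ref 1 -> FAULT, frames=[3,2,1] (faults so far: 3)
  step 4: ref 3 -> HIT, frames=[3,2,1] (faults so far: 3)
  step 5: ref 2 -> HIT, frames=[3,2,1] (faults so far: 3)
  step 6: ref 3 -> HIT, frames=[3,2,1] (faults so far: 3)
  step 7: ref 3 -> HIT, frames=[3,2,1] (faults so far: 3)
  step 8: ref 4 -> FAULT, evict 1, frames=[3,2,4] (faults so far: 4)
  step 9: ref 2 -> HIT, frames=[3,2,4] (faults so far: 4)
  step 10: ref 1 -> FAULT, evict 3, frames=[1,2,4] (faults so far: 5)
  step 11: ref 3 -> FAULT, evict 4, frames=[1,2,3] (faults so far: 6)
  step 12: ref 4 -> FAULT, evict 2, frames=[1,4,3] (faults so far: 7)
  step 13: ref 4 -> HIT, frames=[1,4,3] (faults so far: 7)
  LRU total faults: 7
--- Optimal ---
  step 0: ref 3 -> FAULT, frames=[3,-,-] (faults so far: 1)
  step 1: ref 3 -> HIT, frames=[3,-,-] (faults so far: 1)
  step 2: ref 2 -> FAULT, frames=[3,2,-] (faults so far: 2)
  step 3: ref 1 -> FAULT, frames=[3,2,1] (faults so far: 3)
  step 4: ref 3 -> HIT, frames=[3,2,1] (faults so far: 3)
  step 5: ref 2 -> HIT, frames=[3,2,1] (faults so far: 3)
  step 6: ref 3 -> HIT, frames=[3,2,1] (faults so far: 3)
  step 7: ref 3 -> HIT, frames=[3,2,1] (faults so far: 3)
  step 8: ref 4 -> FAULT, evict 3, frames=[4,2,1] (faults so far: 4)
  step 9: ref 2 -> HIT, frames=[4,2,1] (faults so far: 4)
  step 10: ref 1 -> HIT, frames=[4,2,1] (faults so far: 4)
  step 11: ref 3 -> FAULT, evict 1, frames=[4,2,3] (faults so far: 5)
  step 12: ref 4 -> HIT, frames=[4,2,3] (faults so far: 5)
  step 13: ref 4 -> HIT, frames=[4,2,3] (faults so far: 5)
  Optimal total faults: 5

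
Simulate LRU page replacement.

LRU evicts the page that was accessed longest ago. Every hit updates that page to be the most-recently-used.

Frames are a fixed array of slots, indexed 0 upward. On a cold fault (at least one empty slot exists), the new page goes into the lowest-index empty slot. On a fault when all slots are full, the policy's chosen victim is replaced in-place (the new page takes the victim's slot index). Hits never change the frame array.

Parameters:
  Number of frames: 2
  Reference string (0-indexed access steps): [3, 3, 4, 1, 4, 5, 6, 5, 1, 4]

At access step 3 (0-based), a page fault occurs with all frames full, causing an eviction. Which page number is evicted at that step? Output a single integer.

Answer: 3

Derivation:
Step 0: ref 3 -> FAULT, frames=[3,-]
Step 1: ref 3 -> HIT, frames=[3,-]
Step 2: ref 4 -> FAULT, frames=[3,4]
Step 3: ref 1 -> FAULT, evict 3, frames=[1,4]
At step 3: evicted page 3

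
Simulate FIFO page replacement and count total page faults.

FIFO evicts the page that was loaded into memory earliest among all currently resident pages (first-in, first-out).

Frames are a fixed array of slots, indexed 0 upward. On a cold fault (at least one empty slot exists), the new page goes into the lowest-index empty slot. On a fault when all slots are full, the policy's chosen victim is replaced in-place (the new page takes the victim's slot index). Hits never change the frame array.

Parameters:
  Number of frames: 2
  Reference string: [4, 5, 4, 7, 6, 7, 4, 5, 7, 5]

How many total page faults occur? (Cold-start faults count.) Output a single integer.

Step 0: ref 4 → FAULT, frames=[4,-]
Step 1: ref 5 → FAULT, frames=[4,5]
Step 2: ref 4 → HIT, frames=[4,5]
Step 3: ref 7 → FAULT (evict 4), frames=[7,5]
Step 4: ref 6 → FAULT (evict 5), frames=[7,6]
Step 5: ref 7 → HIT, frames=[7,6]
Step 6: ref 4 → FAULT (evict 7), frames=[4,6]
Step 7: ref 5 → FAULT (evict 6), frames=[4,5]
Step 8: ref 7 → FAULT (evict 4), frames=[7,5]
Step 9: ref 5 → HIT, frames=[7,5]
Total faults: 7

Answer: 7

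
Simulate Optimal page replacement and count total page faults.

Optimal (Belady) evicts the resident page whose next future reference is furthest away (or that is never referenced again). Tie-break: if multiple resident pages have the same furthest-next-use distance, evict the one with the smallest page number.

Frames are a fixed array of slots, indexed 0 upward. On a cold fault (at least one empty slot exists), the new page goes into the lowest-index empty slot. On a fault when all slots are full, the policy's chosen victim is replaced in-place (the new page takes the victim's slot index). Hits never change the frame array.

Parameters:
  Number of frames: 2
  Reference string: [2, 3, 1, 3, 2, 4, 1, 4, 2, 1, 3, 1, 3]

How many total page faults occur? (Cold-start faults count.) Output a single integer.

Step 0: ref 2 → FAULT, frames=[2,-]
Step 1: ref 3 → FAULT, frames=[2,3]
Step 2: ref 1 → FAULT (evict 2), frames=[1,3]
Step 3: ref 3 → HIT, frames=[1,3]
Step 4: ref 2 → FAULT (evict 3), frames=[1,2]
Step 5: ref 4 → FAULT (evict 2), frames=[1,4]
Step 6: ref 1 → HIT, frames=[1,4]
Step 7: ref 4 → HIT, frames=[1,4]
Step 8: ref 2 → FAULT (evict 4), frames=[1,2]
Step 9: ref 1 → HIT, frames=[1,2]
Step 10: ref 3 → FAULT (evict 2), frames=[1,3]
Step 11: ref 1 → HIT, frames=[1,3]
Step 12: ref 3 → HIT, frames=[1,3]
Total faults: 7

Answer: 7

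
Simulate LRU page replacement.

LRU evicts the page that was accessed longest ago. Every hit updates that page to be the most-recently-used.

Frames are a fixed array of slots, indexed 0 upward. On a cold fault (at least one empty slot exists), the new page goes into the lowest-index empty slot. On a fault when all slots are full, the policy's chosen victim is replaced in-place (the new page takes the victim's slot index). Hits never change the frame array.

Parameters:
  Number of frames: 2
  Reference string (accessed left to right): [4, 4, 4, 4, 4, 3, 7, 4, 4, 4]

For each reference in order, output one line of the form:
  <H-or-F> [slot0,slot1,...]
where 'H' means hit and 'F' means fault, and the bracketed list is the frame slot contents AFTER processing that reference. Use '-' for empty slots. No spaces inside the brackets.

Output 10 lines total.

F [4,-]
H [4,-]
H [4,-]
H [4,-]
H [4,-]
F [4,3]
F [7,3]
F [7,4]
H [7,4]
H [7,4]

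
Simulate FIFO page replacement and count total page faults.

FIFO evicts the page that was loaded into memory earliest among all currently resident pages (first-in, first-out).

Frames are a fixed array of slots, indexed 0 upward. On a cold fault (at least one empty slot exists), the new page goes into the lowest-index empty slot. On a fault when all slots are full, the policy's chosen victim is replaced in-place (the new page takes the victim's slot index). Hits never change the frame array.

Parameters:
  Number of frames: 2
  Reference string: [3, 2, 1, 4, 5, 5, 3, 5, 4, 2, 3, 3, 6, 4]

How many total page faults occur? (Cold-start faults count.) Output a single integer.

Step 0: ref 3 → FAULT, frames=[3,-]
Step 1: ref 2 → FAULT, frames=[3,2]
Step 2: ref 1 → FAULT (evict 3), frames=[1,2]
Step 3: ref 4 → FAULT (evict 2), frames=[1,4]
Step 4: ref 5 → FAULT (evict 1), frames=[5,4]
Step 5: ref 5 → HIT, frames=[5,4]
Step 6: ref 3 → FAULT (evict 4), frames=[5,3]
Step 7: ref 5 → HIT, frames=[5,3]
Step 8: ref 4 → FAULT (evict 5), frames=[4,3]
Step 9: ref 2 → FAULT (evict 3), frames=[4,2]
Step 10: ref 3 → FAULT (evict 4), frames=[3,2]
Step 11: ref 3 → HIT, frames=[3,2]
Step 12: ref 6 → FAULT (evict 2), frames=[3,6]
Step 13: ref 4 → FAULT (evict 3), frames=[4,6]
Total faults: 11

Answer: 11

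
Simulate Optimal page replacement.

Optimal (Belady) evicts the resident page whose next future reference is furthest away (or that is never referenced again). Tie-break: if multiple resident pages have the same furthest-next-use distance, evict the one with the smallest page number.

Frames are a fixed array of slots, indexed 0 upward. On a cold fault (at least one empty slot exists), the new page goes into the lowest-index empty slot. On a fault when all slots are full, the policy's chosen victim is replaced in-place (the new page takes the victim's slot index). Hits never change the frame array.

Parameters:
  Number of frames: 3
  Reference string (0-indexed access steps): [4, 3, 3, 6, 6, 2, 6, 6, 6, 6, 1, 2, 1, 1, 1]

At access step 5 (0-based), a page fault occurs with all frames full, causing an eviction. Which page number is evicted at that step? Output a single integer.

Answer: 3

Derivation:
Step 0: ref 4 -> FAULT, frames=[4,-,-]
Step 1: ref 3 -> FAULT, frames=[4,3,-]
Step 2: ref 3 -> HIT, frames=[4,3,-]
Step 3: ref 6 -> FAULT, frames=[4,3,6]
Step 4: ref 6 -> HIT, frames=[4,3,6]
Step 5: ref 2 -> FAULT, evict 3, frames=[4,2,6]
At step 5: evicted page 3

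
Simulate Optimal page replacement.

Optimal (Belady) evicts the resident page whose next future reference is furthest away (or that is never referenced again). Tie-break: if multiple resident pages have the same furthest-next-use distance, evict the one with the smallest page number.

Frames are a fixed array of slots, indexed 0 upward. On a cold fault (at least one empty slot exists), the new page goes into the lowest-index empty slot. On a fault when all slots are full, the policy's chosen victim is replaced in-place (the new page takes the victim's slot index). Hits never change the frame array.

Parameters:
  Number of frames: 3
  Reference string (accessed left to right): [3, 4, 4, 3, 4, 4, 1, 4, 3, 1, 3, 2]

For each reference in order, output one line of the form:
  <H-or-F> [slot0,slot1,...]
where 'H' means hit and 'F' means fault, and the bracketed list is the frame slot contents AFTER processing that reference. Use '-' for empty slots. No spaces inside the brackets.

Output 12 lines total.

F [3,-,-]
F [3,4,-]
H [3,4,-]
H [3,4,-]
H [3,4,-]
H [3,4,-]
F [3,4,1]
H [3,4,1]
H [3,4,1]
H [3,4,1]
H [3,4,1]
F [3,4,2]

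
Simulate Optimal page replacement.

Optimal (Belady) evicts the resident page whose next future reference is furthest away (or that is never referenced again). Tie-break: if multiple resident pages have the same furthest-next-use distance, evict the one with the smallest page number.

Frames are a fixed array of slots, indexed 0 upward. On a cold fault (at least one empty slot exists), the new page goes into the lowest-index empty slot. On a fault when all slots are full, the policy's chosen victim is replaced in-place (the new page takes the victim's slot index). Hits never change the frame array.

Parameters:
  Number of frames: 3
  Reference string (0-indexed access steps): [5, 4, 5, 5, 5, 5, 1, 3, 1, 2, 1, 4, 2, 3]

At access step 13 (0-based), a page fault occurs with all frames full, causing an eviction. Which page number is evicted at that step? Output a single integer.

Answer: 1

Derivation:
Step 0: ref 5 -> FAULT, frames=[5,-,-]
Step 1: ref 4 -> FAULT, frames=[5,4,-]
Step 2: ref 5 -> HIT, frames=[5,4,-]
Step 3: ref 5 -> HIT, frames=[5,4,-]
Step 4: ref 5 -> HIT, frames=[5,4,-]
Step 5: ref 5 -> HIT, frames=[5,4,-]
Step 6: ref 1 -> FAULT, frames=[5,4,1]
Step 7: ref 3 -> FAULT, evict 5, frames=[3,4,1]
Step 8: ref 1 -> HIT, frames=[3,4,1]
Step 9: ref 2 -> FAULT, evict 3, frames=[2,4,1]
Step 10: ref 1 -> HIT, frames=[2,4,1]
Step 11: ref 4 -> HIT, frames=[2,4,1]
Step 12: ref 2 -> HIT, frames=[2,4,1]
Step 13: ref 3 -> FAULT, evict 1, frames=[2,4,3]
At step 13: evicted page 1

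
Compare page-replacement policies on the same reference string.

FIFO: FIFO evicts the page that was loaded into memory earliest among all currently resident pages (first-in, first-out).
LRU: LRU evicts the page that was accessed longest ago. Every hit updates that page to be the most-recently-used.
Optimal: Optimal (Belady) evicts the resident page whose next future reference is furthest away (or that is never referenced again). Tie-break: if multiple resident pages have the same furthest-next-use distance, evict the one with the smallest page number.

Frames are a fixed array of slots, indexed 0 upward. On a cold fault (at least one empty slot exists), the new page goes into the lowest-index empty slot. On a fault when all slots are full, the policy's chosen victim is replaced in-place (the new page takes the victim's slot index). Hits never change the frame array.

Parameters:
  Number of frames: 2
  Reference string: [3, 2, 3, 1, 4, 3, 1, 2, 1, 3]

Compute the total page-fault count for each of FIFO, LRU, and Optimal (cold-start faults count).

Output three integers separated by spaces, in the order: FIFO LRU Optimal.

Answer: 8 8 7

Derivation:
--- FIFO ---
  step 0: ref 3 -> FAULT, frames=[3,-] (faults so far: 1)
  step 1: ref 2 -> FAULT, frames=[3,2] (faults so far: 2)
  step 2: ref 3 -> HIT, frames=[3,2] (faults so far: 2)
  step 3: ref 1 -> FAULT, evict 3, frames=[1,2] (faults so far: 3)
  step 4: ref 4 -> FAULT, evict 2, frames=[1,4] (faults so far: 4)
  step 5: ref 3 -> FAULT, evict 1, frames=[3,4] (faults so far: 5)
  step 6: ref 1 -> FAULT, evict 4, frames=[3,1] (faults so far: 6)
  step 7: ref 2 -> FAULT, evict 3, frames=[2,1] (faults so far: 7)
  step 8: ref 1 -> HIT, frames=[2,1] (faults so far: 7)
  step 9: ref 3 -> FAULT, evict 1, frames=[2,3] (faults so far: 8)
  FIFO total faults: 8
--- LRU ---
  step 0: ref 3 -> FAULT, frames=[3,-] (faults so far: 1)
  step 1: ref 2 -> FAULT, frames=[3,2] (faults so far: 2)
  step 2: ref 3 -> HIT, frames=[3,2] (faults so far: 2)
  step 3: ref 1 -> FAULT, evict 2, frames=[3,1] (faults so far: 3)
  step 4: ref 4 -> FAULT, evict 3, frames=[4,1] (faults so far: 4)
  step 5: ref 3 -> FAULT, evict 1, frames=[4,3] (faults so far: 5)
  step 6: ref 1 -> FAULT, evict 4, frames=[1,3] (faults so far: 6)
  step 7: ref 2 -> FAULT, evict 3, frames=[1,2] (faults so far: 7)
  step 8: ref 1 -> HIT, frames=[1,2] (faults so far: 7)
  step 9: ref 3 -> FAULT, evict 2, frames=[1,3] (faults so far: 8)
  LRU total faults: 8
--- Optimal ---
  step 0: ref 3 -> FAULT, frames=[3,-] (faults so far: 1)
  step 1: ref 2 -> FAULT, frames=[3,2] (faults so far: 2)
  step 2: ref 3 -> HIT, frames=[3,2] (faults so far: 2)
  step 3: ref 1 -> FAULT, evict 2, frames=[3,1] (faults so far: 3)
  step 4: ref 4 -> FAULT, evict 1, frames=[3,4] (faults so far: 4)
  step 5: ref 3 -> HIT, frames=[3,4] (faults so far: 4)
  step 6: ref 1 -> FAULT, evict 4, frames=[3,1] (faults so far: 5)
  step 7: ref 2 -> FAULT, evict 3, frames=[2,1] (faults so far: 6)
  step 8: ref 1 -> HIT, frames=[2,1] (faults so far: 6)
  step 9: ref 3 -> FAULT, evict 1, frames=[2,3] (faults so far: 7)
  Optimal total faults: 7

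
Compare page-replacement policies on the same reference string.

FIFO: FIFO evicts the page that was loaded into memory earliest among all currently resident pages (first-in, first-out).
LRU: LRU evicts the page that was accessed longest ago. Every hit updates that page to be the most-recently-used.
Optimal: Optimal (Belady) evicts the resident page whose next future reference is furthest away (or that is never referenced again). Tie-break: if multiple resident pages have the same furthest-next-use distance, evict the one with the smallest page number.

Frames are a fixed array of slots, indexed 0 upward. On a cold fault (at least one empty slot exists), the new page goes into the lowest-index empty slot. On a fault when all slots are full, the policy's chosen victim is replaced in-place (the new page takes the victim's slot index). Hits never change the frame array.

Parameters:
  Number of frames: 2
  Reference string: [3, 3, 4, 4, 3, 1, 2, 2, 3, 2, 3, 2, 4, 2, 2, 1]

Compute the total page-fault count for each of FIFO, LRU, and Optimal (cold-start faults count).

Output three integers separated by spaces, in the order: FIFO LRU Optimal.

--- FIFO ---
  step 0: ref 3 -> FAULT, frames=[3,-] (faults so far: 1)
  step 1: ref 3 -> HIT, frames=[3,-] (faults so far: 1)
  step 2: ref 4 -> FAULT, frames=[3,4] (faults so far: 2)
  step 3: ref 4 -> HIT, frames=[3,4] (faults so far: 2)
  step 4: ref 3 -> HIT, frames=[3,4] (faults so far: 2)
  step 5: ref 1 -> FAULT, evict 3, frames=[1,4] (faults so far: 3)
  step 6: ref 2 -> FAULT, evict 4, frames=[1,2] (faults so far: 4)
  step 7: ref 2 -> HIT, frames=[1,2] (faults so far: 4)
  step 8: ref 3 -> FAULT, evict 1, frames=[3,2] (faults so far: 5)
  step 9: ref 2 -> HIT, frames=[3,2] (faults so far: 5)
  step 10: ref 3 -> HIT, frames=[3,2] (faults so far: 5)
  step 11: ref 2 -> HIT, frames=[3,2] (faults so far: 5)
  step 12: ref 4 -> FAULT, evict 2, frames=[3,4] (faults so far: 6)
  step 13: ref 2 -> FAULT, evict 3, frames=[2,4] (faults so far: 7)
  step 14: ref 2 -> HIT, frames=[2,4] (faults so far: 7)
  step 15: ref 1 -> FAULT, evict 4, frames=[2,1] (faults so far: 8)
  FIFO total faults: 8
--- LRU ---
  step 0: ref 3 -> FAULT, frames=[3,-] (faults so far: 1)
  step 1: ref 3 -> HIT, frames=[3,-] (faults so far: 1)
  step 2: ref 4 -> FAULT, frames=[3,4] (faults so far: 2)
  step 3: ref 4 -> HIT, frames=[3,4] (faults so far: 2)
  step 4: ref 3 -> HIT, frames=[3,4] (faults so far: 2)
  step 5: ref 1 -> FAULT, evict 4, frames=[3,1] (faults so far: 3)
  step 6: ref 2 -> FAULT, evict 3, frames=[2,1] (faults so far: 4)
  step 7: ref 2 -> HIT, frames=[2,1] (faults so far: 4)
  step 8: ref 3 -> FAULT, evict 1, frames=[2,3] (faults so far: 5)
  step 9: ref 2 -> HIT, frames=[2,3] (faults so far: 5)
  step 10: ref 3 -> HIT, frames=[2,3] (faults so far: 5)
  step 11: ref 2 -> HIT, frames=[2,3] (faults so far: 5)
  step 12: ref 4 -> FAULT, evict 3, frames=[2,4] (faults so far: 6)
  step 13: ref 2 -> HIT, frames=[2,4] (faults so far: 6)
  step 14: ref 2 -> HIT, frames=[2,4] (faults so far: 6)
  step 15: ref 1 -> FAULT, evict 4, frames=[2,1] (faults so far: 7)
  LRU total faults: 7
--- Optimal ---
  step 0: ref 3 -> FAULT, frames=[3,-] (faults so far: 1)
  step 1: ref 3 -> HIT, frames=[3,-] (faults so far: 1)
  step 2: ref 4 -> FAULT, frames=[3,4] (faults so far: 2)
  step 3: ref 4 -> HIT, frames=[3,4] (faults so far: 2)
  step 4: ref 3 -> HIT, frames=[3,4] (faults so far: 2)
  step 5: ref 1 -> FAULT, evict 4, frames=[3,1] (faults so far: 3)
  step 6: ref 2 -> FAULT, evict 1, frames=[3,2] (faults so far: 4)
  step 7: ref 2 -> HIT, frames=[3,2] (faults so far: 4)
  step 8: ref 3 -> HIT, frames=[3,2] (faults so far: 4)
  step 9: ref 2 -> HIT, frames=[3,2] (faults so far: 4)
  step 10: ref 3 -> HIT, frames=[3,2] (faults so far: 4)
  step 11: ref 2 -> HIT, frames=[3,2] (faults so far: 4)
  step 12: ref 4 -> FAULT, evict 3, frames=[4,2] (faults so far: 5)
  step 13: ref 2 -> HIT, frames=[4,2] (faults so far: 5)
  step 14: ref 2 -> HIT, frames=[4,2] (faults so far: 5)
  step 15: ref 1 -> FAULT, evict 2, frames=[4,1] (faults so far: 6)
  Optimal total faults: 6

Answer: 8 7 6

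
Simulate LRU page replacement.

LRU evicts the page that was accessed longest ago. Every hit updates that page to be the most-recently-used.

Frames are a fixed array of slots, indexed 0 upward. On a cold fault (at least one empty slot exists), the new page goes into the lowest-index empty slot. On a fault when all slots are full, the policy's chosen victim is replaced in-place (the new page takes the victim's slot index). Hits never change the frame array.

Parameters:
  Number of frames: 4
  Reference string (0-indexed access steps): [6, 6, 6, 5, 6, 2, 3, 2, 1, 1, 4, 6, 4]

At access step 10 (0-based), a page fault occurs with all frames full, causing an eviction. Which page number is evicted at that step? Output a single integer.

Step 0: ref 6 -> FAULT, frames=[6,-,-,-]
Step 1: ref 6 -> HIT, frames=[6,-,-,-]
Step 2: ref 6 -> HIT, frames=[6,-,-,-]
Step 3: ref 5 -> FAULT, frames=[6,5,-,-]
Step 4: ref 6 -> HIT, frames=[6,5,-,-]
Step 5: ref 2 -> FAULT, frames=[6,5,2,-]
Step 6: ref 3 -> FAULT, frames=[6,5,2,3]
Step 7: ref 2 -> HIT, frames=[6,5,2,3]
Step 8: ref 1 -> FAULT, evict 5, frames=[6,1,2,3]
Step 9: ref 1 -> HIT, frames=[6,1,2,3]
Step 10: ref 4 -> FAULT, evict 6, frames=[4,1,2,3]
At step 10: evicted page 6

Answer: 6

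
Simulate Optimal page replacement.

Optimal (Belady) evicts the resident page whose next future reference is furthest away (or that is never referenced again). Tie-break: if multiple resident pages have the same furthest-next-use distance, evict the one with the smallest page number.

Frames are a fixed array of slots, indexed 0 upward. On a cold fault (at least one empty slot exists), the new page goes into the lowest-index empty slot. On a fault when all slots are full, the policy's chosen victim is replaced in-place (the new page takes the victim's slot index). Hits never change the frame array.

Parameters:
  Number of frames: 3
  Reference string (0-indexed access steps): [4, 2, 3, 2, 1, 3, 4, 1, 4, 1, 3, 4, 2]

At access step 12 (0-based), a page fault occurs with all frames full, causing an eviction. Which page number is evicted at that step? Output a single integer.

Step 0: ref 4 -> FAULT, frames=[4,-,-]
Step 1: ref 2 -> FAULT, frames=[4,2,-]
Step 2: ref 3 -> FAULT, frames=[4,2,3]
Step 3: ref 2 -> HIT, frames=[4,2,3]
Step 4: ref 1 -> FAULT, evict 2, frames=[4,1,3]
Step 5: ref 3 -> HIT, frames=[4,1,3]
Step 6: ref 4 -> HIT, frames=[4,1,3]
Step 7: ref 1 -> HIT, frames=[4,1,3]
Step 8: ref 4 -> HIT, frames=[4,1,3]
Step 9: ref 1 -> HIT, frames=[4,1,3]
Step 10: ref 3 -> HIT, frames=[4,1,3]
Step 11: ref 4 -> HIT, frames=[4,1,3]
Step 12: ref 2 -> FAULT, evict 1, frames=[4,2,3]
At step 12: evicted page 1

Answer: 1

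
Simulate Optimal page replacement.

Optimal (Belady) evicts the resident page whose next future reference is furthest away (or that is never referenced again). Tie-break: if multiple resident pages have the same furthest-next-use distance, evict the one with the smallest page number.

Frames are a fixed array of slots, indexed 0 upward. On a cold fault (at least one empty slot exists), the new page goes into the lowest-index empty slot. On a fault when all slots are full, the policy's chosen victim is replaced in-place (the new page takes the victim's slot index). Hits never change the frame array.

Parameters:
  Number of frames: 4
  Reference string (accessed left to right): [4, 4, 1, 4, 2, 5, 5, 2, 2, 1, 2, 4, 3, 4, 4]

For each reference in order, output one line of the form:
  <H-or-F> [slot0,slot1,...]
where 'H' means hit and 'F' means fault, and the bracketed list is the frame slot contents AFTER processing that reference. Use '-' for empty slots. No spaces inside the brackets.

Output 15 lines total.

F [4,-,-,-]
H [4,-,-,-]
F [4,1,-,-]
H [4,1,-,-]
F [4,1,2,-]
F [4,1,2,5]
H [4,1,2,5]
H [4,1,2,5]
H [4,1,2,5]
H [4,1,2,5]
H [4,1,2,5]
H [4,1,2,5]
F [4,3,2,5]
H [4,3,2,5]
H [4,3,2,5]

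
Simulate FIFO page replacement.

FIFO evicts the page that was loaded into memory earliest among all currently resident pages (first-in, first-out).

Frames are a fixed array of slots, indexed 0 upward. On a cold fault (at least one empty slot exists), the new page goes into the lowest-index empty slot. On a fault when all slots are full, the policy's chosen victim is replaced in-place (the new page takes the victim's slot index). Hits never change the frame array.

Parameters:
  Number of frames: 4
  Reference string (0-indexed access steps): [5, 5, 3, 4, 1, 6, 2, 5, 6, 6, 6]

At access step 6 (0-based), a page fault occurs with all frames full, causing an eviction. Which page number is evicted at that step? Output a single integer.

Answer: 3

Derivation:
Step 0: ref 5 -> FAULT, frames=[5,-,-,-]
Step 1: ref 5 -> HIT, frames=[5,-,-,-]
Step 2: ref 3 -> FAULT, frames=[5,3,-,-]
Step 3: ref 4 -> FAULT, frames=[5,3,4,-]
Step 4: ref 1 -> FAULT, frames=[5,3,4,1]
Step 5: ref 6 -> FAULT, evict 5, frames=[6,3,4,1]
Step 6: ref 2 -> FAULT, evict 3, frames=[6,2,4,1]
At step 6: evicted page 3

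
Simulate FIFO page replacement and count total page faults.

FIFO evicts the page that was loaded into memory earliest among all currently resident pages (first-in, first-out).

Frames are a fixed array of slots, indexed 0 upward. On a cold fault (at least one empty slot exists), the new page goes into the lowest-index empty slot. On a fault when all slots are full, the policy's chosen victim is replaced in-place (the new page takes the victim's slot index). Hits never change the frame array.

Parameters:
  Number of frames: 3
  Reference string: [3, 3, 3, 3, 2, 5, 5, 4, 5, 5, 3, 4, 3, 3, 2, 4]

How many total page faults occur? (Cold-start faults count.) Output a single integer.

Step 0: ref 3 → FAULT, frames=[3,-,-]
Step 1: ref 3 → HIT, frames=[3,-,-]
Step 2: ref 3 → HIT, frames=[3,-,-]
Step 3: ref 3 → HIT, frames=[3,-,-]
Step 4: ref 2 → FAULT, frames=[3,2,-]
Step 5: ref 5 → FAULT, frames=[3,2,5]
Step 6: ref 5 → HIT, frames=[3,2,5]
Step 7: ref 4 → FAULT (evict 3), frames=[4,2,5]
Step 8: ref 5 → HIT, frames=[4,2,5]
Step 9: ref 5 → HIT, frames=[4,2,5]
Step 10: ref 3 → FAULT (evict 2), frames=[4,3,5]
Step 11: ref 4 → HIT, frames=[4,3,5]
Step 12: ref 3 → HIT, frames=[4,3,5]
Step 13: ref 3 → HIT, frames=[4,3,5]
Step 14: ref 2 → FAULT (evict 5), frames=[4,3,2]
Step 15: ref 4 → HIT, frames=[4,3,2]
Total faults: 6

Answer: 6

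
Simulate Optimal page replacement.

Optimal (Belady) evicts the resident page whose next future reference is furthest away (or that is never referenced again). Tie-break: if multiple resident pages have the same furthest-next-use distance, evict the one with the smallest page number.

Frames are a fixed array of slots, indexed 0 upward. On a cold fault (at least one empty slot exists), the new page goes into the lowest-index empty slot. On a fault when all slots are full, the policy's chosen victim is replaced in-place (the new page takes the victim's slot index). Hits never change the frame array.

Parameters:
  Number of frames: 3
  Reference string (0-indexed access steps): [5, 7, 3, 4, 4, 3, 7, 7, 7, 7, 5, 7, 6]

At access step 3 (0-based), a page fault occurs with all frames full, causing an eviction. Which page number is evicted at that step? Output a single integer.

Answer: 5

Derivation:
Step 0: ref 5 -> FAULT, frames=[5,-,-]
Step 1: ref 7 -> FAULT, frames=[5,7,-]
Step 2: ref 3 -> FAULT, frames=[5,7,3]
Step 3: ref 4 -> FAULT, evict 5, frames=[4,7,3]
At step 3: evicted page 5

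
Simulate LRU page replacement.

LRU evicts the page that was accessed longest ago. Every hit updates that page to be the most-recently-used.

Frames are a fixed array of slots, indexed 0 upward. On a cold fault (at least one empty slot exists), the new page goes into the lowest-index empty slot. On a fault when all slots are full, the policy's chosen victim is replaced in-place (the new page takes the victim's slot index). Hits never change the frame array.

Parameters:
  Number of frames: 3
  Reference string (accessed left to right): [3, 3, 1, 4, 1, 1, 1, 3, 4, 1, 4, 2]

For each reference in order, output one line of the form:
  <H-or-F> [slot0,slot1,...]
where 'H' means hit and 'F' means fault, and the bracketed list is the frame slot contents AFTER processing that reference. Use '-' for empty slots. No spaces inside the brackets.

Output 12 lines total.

F [3,-,-]
H [3,-,-]
F [3,1,-]
F [3,1,4]
H [3,1,4]
H [3,1,4]
H [3,1,4]
H [3,1,4]
H [3,1,4]
H [3,1,4]
H [3,1,4]
F [2,1,4]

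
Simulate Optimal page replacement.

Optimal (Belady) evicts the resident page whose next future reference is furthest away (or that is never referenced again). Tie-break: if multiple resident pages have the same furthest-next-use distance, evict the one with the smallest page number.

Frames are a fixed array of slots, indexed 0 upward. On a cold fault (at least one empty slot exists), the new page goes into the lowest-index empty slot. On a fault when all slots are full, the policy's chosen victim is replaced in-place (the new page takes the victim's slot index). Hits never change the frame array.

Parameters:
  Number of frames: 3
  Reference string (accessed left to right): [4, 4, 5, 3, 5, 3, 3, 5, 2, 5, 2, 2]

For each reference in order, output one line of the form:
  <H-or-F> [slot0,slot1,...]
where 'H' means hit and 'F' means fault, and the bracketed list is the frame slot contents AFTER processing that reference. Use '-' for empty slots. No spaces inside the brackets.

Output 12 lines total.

F [4,-,-]
H [4,-,-]
F [4,5,-]
F [4,5,3]
H [4,5,3]
H [4,5,3]
H [4,5,3]
H [4,5,3]
F [4,5,2]
H [4,5,2]
H [4,5,2]
H [4,5,2]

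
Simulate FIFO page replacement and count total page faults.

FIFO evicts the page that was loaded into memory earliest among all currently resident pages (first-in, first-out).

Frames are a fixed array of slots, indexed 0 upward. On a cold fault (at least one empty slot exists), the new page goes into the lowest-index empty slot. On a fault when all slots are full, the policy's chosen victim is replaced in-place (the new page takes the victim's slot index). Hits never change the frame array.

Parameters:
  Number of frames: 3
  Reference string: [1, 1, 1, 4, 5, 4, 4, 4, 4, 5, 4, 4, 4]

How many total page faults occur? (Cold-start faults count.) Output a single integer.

Step 0: ref 1 → FAULT, frames=[1,-,-]
Step 1: ref 1 → HIT, frames=[1,-,-]
Step 2: ref 1 → HIT, frames=[1,-,-]
Step 3: ref 4 → FAULT, frames=[1,4,-]
Step 4: ref 5 → FAULT, frames=[1,4,5]
Step 5: ref 4 → HIT, frames=[1,4,5]
Step 6: ref 4 → HIT, frames=[1,4,5]
Step 7: ref 4 → HIT, frames=[1,4,5]
Step 8: ref 4 → HIT, frames=[1,4,5]
Step 9: ref 5 → HIT, frames=[1,4,5]
Step 10: ref 4 → HIT, frames=[1,4,5]
Step 11: ref 4 → HIT, frames=[1,4,5]
Step 12: ref 4 → HIT, frames=[1,4,5]
Total faults: 3

Answer: 3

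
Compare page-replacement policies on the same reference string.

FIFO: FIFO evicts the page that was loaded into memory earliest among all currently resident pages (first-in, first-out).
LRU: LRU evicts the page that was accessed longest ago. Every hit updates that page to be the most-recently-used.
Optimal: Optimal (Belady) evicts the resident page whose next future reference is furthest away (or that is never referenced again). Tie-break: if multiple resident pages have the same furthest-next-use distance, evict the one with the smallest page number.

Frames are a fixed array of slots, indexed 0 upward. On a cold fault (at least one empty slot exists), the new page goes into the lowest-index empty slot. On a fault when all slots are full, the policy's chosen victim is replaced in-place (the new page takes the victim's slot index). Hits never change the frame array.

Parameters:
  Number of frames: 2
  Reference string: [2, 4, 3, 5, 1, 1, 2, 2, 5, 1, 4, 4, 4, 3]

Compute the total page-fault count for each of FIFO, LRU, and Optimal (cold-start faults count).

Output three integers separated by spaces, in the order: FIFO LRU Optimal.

Answer: 10 10 8

Derivation:
--- FIFO ---
  step 0: ref 2 -> FAULT, frames=[2,-] (faults so far: 1)
  step 1: ref 4 -> FAULT, frames=[2,4] (faults so far: 2)
  step 2: ref 3 -> FAULT, evict 2, frames=[3,4] (faults so far: 3)
  step 3: ref 5 -> FAULT, evict 4, frames=[3,5] (faults so far: 4)
  step 4: ref 1 -> FAULT, evict 3, frames=[1,5] (faults so far: 5)
  step 5: ref 1 -> HIT, frames=[1,5] (faults so far: 5)
  step 6: ref 2 -> FAULT, evict 5, frames=[1,2] (faults so far: 6)
  step 7: ref 2 -> HIT, frames=[1,2] (faults so far: 6)
  step 8: ref 5 -> FAULT, evict 1, frames=[5,2] (faults so far: 7)
  step 9: ref 1 -> FAULT, evict 2, frames=[5,1] (faults so far: 8)
  step 10: ref 4 -> FAULT, evict 5, frames=[4,1] (faults so far: 9)
  step 11: ref 4 -> HIT, frames=[4,1] (faults so far: 9)
  step 12: ref 4 -> HIT, frames=[4,1] (faults so far: 9)
  step 13: ref 3 -> FAULT, evict 1, frames=[4,3] (faults so far: 10)
  FIFO total faults: 10
--- LRU ---
  step 0: ref 2 -> FAULT, frames=[2,-] (faults so far: 1)
  step 1: ref 4 -> FAULT, frames=[2,4] (faults so far: 2)
  step 2: ref 3 -> FAULT, evict 2, frames=[3,4] (faults so far: 3)
  step 3: ref 5 -> FAULT, evict 4, frames=[3,5] (faults so far: 4)
  step 4: ref 1 -> FAULT, evict 3, frames=[1,5] (faults so far: 5)
  step 5: ref 1 -> HIT, frames=[1,5] (faults so far: 5)
  step 6: ref 2 -> FAULT, evict 5, frames=[1,2] (faults so far: 6)
  step 7: ref 2 -> HIT, frames=[1,2] (faults so far: 6)
  step 8: ref 5 -> FAULT, evict 1, frames=[5,2] (faults so far: 7)
  step 9: ref 1 -> FAULT, evict 2, frames=[5,1] (faults so far: 8)
  step 10: ref 4 -> FAULT, evict 5, frames=[4,1] (faults so far: 9)
  step 11: ref 4 -> HIT, frames=[4,1] (faults so far: 9)
  step 12: ref 4 -> HIT, frames=[4,1] (faults so far: 9)
  step 13: ref 3 -> FAULT, evict 1, frames=[4,3] (faults so far: 10)
  LRU total faults: 10
--- Optimal ---
  step 0: ref 2 -> FAULT, frames=[2,-] (faults so far: 1)
  step 1: ref 4 -> FAULT, frames=[2,4] (faults so far: 2)
  step 2: ref 3 -> FAULT, evict 4, frames=[2,3] (faults so far: 3)
  step 3: ref 5 -> FAULT, evict 3, frames=[2,5] (faults so far: 4)
  step 4: ref 1 -> FAULT, evict 5, frames=[2,1] (faults so far: 5)
  step 5: ref 1 -> HIT, frames=[2,1] (faults so far: 5)
  step 6: ref 2 -> HIT, frames=[2,1] (faults so far: 5)
  step 7: ref 2 -> HIT, frames=[2,1] (faults so far: 5)
  step 8: ref 5 -> FAULT, evict 2, frames=[5,1] (faults so far: 6)
  step 9: ref 1 -> HIT, frames=[5,1] (faults so far: 6)
  step 10: ref 4 -> FAULT, evict 1, frames=[5,4] (faults so far: 7)
  step 11: ref 4 -> HIT, frames=[5,4] (faults so far: 7)
  step 12: ref 4 -> HIT, frames=[5,4] (faults so far: 7)
  step 13: ref 3 -> FAULT, evict 4, frames=[5,3] (faults so far: 8)
  Optimal total faults: 8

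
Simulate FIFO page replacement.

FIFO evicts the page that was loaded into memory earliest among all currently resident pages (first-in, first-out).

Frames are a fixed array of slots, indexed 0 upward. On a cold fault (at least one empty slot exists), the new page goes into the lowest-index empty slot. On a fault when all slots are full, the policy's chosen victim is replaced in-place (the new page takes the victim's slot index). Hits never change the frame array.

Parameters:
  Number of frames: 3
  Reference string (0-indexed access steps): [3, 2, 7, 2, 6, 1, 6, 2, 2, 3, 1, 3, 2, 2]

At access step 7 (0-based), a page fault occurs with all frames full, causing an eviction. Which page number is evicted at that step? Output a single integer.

Answer: 7

Derivation:
Step 0: ref 3 -> FAULT, frames=[3,-,-]
Step 1: ref 2 -> FAULT, frames=[3,2,-]
Step 2: ref 7 -> FAULT, frames=[3,2,7]
Step 3: ref 2 -> HIT, frames=[3,2,7]
Step 4: ref 6 -> FAULT, evict 3, frames=[6,2,7]
Step 5: ref 1 -> FAULT, evict 2, frames=[6,1,7]
Step 6: ref 6 -> HIT, frames=[6,1,7]
Step 7: ref 2 -> FAULT, evict 7, frames=[6,1,2]
At step 7: evicted page 7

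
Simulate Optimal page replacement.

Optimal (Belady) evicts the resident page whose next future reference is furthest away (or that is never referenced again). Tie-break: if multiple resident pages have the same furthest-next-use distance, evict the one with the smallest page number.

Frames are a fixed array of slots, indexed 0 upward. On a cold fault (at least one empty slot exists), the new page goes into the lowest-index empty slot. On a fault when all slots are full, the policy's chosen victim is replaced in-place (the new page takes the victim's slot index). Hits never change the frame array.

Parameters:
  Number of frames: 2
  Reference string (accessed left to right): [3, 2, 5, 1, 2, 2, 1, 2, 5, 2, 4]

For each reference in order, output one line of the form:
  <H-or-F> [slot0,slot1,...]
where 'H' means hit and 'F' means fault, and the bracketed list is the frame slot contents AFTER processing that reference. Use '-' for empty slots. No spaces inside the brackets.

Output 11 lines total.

F [3,-]
F [3,2]
F [5,2]
F [1,2]
H [1,2]
H [1,2]
H [1,2]
H [1,2]
F [5,2]
H [5,2]
F [5,4]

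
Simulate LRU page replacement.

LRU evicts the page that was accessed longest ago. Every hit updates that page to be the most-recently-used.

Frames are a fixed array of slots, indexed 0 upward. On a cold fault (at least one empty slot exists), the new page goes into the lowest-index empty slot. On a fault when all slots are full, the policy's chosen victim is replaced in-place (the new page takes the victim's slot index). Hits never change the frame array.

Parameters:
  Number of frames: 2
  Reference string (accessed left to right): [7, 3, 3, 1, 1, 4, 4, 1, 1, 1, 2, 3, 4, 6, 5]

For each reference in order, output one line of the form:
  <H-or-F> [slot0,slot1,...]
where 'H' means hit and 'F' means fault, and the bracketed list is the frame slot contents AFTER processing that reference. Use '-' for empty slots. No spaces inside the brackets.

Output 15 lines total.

F [7,-]
F [7,3]
H [7,3]
F [1,3]
H [1,3]
F [1,4]
H [1,4]
H [1,4]
H [1,4]
H [1,4]
F [1,2]
F [3,2]
F [3,4]
F [6,4]
F [6,5]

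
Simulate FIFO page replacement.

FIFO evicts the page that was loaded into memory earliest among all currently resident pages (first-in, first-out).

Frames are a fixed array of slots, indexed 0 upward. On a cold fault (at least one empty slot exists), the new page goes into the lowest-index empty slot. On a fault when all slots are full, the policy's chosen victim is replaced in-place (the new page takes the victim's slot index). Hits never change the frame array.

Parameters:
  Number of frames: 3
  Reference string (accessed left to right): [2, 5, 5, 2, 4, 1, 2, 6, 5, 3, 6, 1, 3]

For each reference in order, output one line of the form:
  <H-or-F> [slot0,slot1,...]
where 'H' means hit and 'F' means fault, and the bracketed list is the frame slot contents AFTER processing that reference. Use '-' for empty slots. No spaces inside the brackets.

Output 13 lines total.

F [2,-,-]
F [2,5,-]
H [2,5,-]
H [2,5,-]
F [2,5,4]
F [1,5,4]
F [1,2,4]
F [1,2,6]
F [5,2,6]
F [5,3,6]
H [5,3,6]
F [5,3,1]
H [5,3,1]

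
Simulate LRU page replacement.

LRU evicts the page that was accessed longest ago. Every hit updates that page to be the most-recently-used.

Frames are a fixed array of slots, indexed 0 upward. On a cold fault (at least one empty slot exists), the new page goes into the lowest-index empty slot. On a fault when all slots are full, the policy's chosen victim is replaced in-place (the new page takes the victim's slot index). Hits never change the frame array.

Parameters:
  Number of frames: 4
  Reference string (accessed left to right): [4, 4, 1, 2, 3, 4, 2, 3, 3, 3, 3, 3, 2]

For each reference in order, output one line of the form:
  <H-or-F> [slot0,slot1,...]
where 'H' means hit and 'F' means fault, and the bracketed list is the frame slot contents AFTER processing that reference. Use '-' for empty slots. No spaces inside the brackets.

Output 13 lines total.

F [4,-,-,-]
H [4,-,-,-]
F [4,1,-,-]
F [4,1,2,-]
F [4,1,2,3]
H [4,1,2,3]
H [4,1,2,3]
H [4,1,2,3]
H [4,1,2,3]
H [4,1,2,3]
H [4,1,2,3]
H [4,1,2,3]
H [4,1,2,3]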